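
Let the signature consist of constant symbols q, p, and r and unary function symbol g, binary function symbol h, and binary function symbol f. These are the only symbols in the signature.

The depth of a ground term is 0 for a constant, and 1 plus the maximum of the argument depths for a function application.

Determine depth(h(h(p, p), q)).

2

depth(h(p, p)) = 1 + max(0, 0) = 1
depth(h(h(p, p), q)) = 1 + max(1, 0) = 2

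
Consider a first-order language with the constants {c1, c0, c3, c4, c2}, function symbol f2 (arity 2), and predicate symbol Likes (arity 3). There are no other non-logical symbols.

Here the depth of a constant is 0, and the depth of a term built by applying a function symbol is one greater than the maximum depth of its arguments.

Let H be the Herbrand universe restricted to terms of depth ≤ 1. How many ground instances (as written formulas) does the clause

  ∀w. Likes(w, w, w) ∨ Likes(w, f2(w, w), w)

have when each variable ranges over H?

Ground terms of depth ≤ 1:
  Count level by level. With function symbols f2/2, the terms of depth ≤ k are the 5 constants together with each function applied to depth-≤(k−1) tuples, so N_k = 5 + N_{k-1}^2.
  N_0 = 5
  N_1 = 5 + 5^2 = 30
So there are 30 ground terms available for substitution.
The clause has 1 distinct variable (w), which appears in the body. In the free term algebra distinct substitutions yield syntactically distinct ground instances.
Number of ground instances = 30.

30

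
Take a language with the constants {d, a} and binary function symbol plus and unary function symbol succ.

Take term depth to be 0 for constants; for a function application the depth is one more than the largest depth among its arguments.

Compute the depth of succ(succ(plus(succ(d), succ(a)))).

depth(succ(d)) = 1 + depth(d) = 1 + 0 = 1
depth(succ(a)) = 1 + depth(a) = 1 + 0 = 1
depth(plus(succ(d), succ(a))) = 1 + max(1, 1) = 2
depth(succ(plus(succ(d), succ(a)))) = 1 + depth(plus(succ(d), succ(a))) = 1 + 2 = 3
depth(succ(succ(plus(succ(d), succ(a))))) = 1 + depth(succ(plus(succ(d), succ(a)))) = 1 + 3 = 4

4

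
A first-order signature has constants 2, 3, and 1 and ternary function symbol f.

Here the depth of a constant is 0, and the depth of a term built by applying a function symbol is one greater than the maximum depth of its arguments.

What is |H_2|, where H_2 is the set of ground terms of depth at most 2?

27003

Let N_k = |{terms of depth ≤ k}|. Then N_0 = 3 and N_k = 3 + N_{k-1}^3 for k ≥ 1 (one summand per function symbol, arity giving the exponent).
N_0 = 3
N_1 = 3 + 3^3 = 30
N_2 = 3 + 30^3 = 27003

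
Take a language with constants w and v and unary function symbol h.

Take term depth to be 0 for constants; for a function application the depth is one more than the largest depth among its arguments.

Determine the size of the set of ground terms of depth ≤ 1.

4

Count level by level. With function symbols h/1, the terms of depth ≤ k are the 2 constants together with each function applied to depth-≤(k−1) tuples, so N_k = 2 + N_{k-1}.
N_0 = 2
N_1 = 2 + 2 = 4
Explicitly: w, v, h(w), h(v).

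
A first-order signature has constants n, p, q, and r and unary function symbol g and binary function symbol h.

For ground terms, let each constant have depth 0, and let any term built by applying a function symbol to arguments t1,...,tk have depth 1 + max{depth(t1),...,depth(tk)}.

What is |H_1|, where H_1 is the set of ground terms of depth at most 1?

Count level by level. With function symbols g/1, h/2, the terms of depth ≤ k are the 4 constants together with each function applied to depth-≤(k−1) tuples, so N_k = 4 + N_{k-1} + N_{k-1}^2.
N_0 = 4
N_1 = 4 + 4 + 4^2 = 24

24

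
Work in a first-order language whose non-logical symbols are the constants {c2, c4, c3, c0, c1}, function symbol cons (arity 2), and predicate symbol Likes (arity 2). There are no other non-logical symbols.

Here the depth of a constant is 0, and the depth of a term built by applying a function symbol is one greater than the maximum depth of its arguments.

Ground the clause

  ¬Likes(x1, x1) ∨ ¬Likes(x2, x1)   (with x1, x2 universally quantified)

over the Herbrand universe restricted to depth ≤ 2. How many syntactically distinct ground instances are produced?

Ground terms of depth ≤ 2:
  Write N_k for the number of ground terms of depth ≤ k. A term of depth ≤ k is either a constant or a function symbol applied to arguments of depth ≤ k−1, so N_k = 5 + N_{k-1}^2.
  N_0 = 5
  N_1 = 5 + 5^2 = 30
  N_2 = 5 + 30^2 = 905
So there are 905 ground terms available for substitution.
The body mentions every one of the 2 quantified variables; since ground terms form a free algebra, no two substitutions collapse to the same formula.
Number of ground instances = 905^2 = 819025.

819025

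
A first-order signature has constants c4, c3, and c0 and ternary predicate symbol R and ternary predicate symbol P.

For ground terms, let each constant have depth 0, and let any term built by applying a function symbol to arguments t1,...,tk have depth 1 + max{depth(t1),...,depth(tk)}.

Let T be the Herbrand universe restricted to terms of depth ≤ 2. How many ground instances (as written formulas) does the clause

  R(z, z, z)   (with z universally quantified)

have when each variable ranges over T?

3

Ground terms of depth ≤ 2:
  With no function symbols every ground term is a constant, so there are exactly 3 ground terms at every depth bound.
  N_0 = 3
  N_1 = 3
  N_2 = 3
  Explicitly: c4, c3, c0.
So there are 3 ground terms available for substitution.
There is 1 variable to instantiate (z),  occurring in at least one literal, so different choices give different ground instances.
Number of ground instances = 3.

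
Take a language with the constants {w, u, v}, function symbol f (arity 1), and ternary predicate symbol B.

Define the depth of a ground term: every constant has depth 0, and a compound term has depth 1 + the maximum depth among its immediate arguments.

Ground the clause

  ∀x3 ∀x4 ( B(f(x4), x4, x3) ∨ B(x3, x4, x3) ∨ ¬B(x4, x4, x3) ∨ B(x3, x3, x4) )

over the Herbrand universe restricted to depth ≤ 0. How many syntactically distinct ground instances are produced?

Ground terms of depth ≤ 0:
  Write N_k for the number of ground terms of depth ≤ k. A term of depth ≤ k is either a constant or a function symbol applied to arguments of depth ≤ k−1, so N_k = 3 + N_{k-1}.
  N_0 = 3
  Explicitly: w, u, v.
So there are 3 ground terms available for substitution.
The clause has 2 distinct variables (x3, x4), each appearing in the body. In the free term algebra distinct substitutions yield syntactically distinct ground instances.
Number of ground instances = 3^2 = 9.

9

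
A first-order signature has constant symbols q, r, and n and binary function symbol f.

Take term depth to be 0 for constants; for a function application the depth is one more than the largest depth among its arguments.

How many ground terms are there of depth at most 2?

If N_k denotes the number of depth-≤k ground terms, the 3 constants give N_0 = 3, and each function symbol of arity r contributes N_{k-1}^r new terms at level k: N_k = 3 + N_{k-1}^2.
N_0 = 3
N_1 = 3 + 3^2 = 12
N_2 = 3 + 12^2 = 147

147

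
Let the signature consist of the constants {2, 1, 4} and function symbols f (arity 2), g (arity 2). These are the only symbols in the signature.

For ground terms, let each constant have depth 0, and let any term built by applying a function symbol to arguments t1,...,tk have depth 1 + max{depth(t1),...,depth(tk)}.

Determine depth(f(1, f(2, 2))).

depth(f(2, 2)) = 1 + max(0, 0) = 1
depth(f(1, f(2, 2))) = 1 + max(0, 1) = 2

2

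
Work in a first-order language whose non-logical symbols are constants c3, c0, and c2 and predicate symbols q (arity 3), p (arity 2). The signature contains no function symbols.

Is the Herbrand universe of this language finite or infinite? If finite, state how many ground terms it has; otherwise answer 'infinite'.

There are no function symbols, so every ground term is one of the 3 constants.
The Herbrand universe is {c3, c0, c2}, which is finite with 3 elements.

3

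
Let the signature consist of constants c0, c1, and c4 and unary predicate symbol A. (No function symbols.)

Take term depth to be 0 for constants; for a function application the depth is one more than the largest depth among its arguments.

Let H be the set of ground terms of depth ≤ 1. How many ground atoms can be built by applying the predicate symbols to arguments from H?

First count ground terms of depth ≤ 1.
With no function symbols every ground term is a constant, so there are exactly 3 ground terms at every depth bound.
N_0 = 3
N_1 = 3
So |H| = 3.
For each predicate symbol, the number of ground atoms is |H| raised to its arity; summing:
  A: 3
Total ground atoms: 3.

3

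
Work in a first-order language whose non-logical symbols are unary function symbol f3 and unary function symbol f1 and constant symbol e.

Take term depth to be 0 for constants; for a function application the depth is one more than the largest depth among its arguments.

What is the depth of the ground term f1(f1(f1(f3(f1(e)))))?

5

depth(f1(e)) = 1 + depth(e) = 1 + 0 = 1
depth(f3(f1(e))) = 1 + depth(f1(e)) = 1 + 1 = 2
depth(f1(f3(f1(e)))) = 1 + depth(f3(f1(e))) = 1 + 2 = 3
depth(f1(f1(f3(f1(e))))) = 1 + depth(f1(f3(f1(e)))) = 1 + 3 = 4
depth(f1(f1(f1(f3(f1(e)))))) = 1 + depth(f1(f1(f3(f1(e))))) = 1 + 4 = 5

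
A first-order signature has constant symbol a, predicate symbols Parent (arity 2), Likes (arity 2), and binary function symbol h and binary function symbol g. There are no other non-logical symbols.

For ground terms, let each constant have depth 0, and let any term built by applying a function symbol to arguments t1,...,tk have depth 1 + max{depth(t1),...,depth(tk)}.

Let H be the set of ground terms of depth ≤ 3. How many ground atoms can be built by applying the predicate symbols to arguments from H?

1045458

First count ground terms of depth ≤ 3.
If N_k denotes the number of depth-≤k ground terms, the 1 constant gives N_0 = 1, and each function symbol of arity r contributes N_{k-1}^r new terms at level k: N_k = 1 + N_{k-1}^2 + N_{k-1}^2.
N_0 = 1
N_1 = 1 + 1^2 + 1^2 = 3
N_2 = 1 + 3^2 + 3^2 = 19
N_3 = 1 + 19^2 + 19^2 = 723
So |H| = 723.
For each predicate symbol, the number of ground atoms is |H| raised to its arity; summing:
  Parent: 723^2 = 522729;  Likes: 723^2 = 522729
Total ground atoms: 522729 + 522729 = 1045458.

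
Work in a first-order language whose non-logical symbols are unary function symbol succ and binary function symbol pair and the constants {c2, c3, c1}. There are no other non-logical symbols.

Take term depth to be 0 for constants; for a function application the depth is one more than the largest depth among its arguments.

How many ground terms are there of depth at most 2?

If N_k denotes the number of depth-≤k ground terms, the 3 constants give N_0 = 3, and each function symbol of arity r contributes N_{k-1}^r new terms at level k: N_k = 3 + N_{k-1} + N_{k-1}^2.
N_0 = 3
N_1 = 3 + 3 + 3^2 = 15
N_2 = 3 + 15 + 15^2 = 243

243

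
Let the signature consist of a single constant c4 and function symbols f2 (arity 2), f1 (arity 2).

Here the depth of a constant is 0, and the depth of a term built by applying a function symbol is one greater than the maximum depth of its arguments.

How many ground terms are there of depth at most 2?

Write N_k for the number of ground terms of depth ≤ k. A term of depth ≤ k is either a constant or a function symbol applied to arguments of depth ≤ k−1, so N_k = 1 + N_{k-1}^2 + N_{k-1}^2.
N_0 = 1
N_1 = 1 + 1^2 + 1^2 = 3
N_2 = 1 + 3^2 + 3^2 = 19

19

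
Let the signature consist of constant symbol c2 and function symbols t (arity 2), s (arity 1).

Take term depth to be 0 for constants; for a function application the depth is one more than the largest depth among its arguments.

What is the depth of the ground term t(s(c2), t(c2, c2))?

2

depth(s(c2)) = 1 + depth(c2) = 1 + 0 = 1
depth(t(c2, c2)) = 1 + max(0, 0) = 1
depth(t(s(c2), t(c2, c2))) = 1 + max(1, 1) = 2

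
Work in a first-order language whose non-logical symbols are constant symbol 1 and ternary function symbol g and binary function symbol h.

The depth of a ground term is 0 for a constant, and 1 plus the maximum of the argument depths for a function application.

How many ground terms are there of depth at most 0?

1

If N_k denotes the number of depth-≤k ground terms, the 1 constant gives N_0 = 1, and each function symbol of arity r contributes N_{k-1}^r new terms at level k: N_k = 1 + N_{k-1}^3 + N_{k-1}^2.
N_0 = 1
Explicitly: 1.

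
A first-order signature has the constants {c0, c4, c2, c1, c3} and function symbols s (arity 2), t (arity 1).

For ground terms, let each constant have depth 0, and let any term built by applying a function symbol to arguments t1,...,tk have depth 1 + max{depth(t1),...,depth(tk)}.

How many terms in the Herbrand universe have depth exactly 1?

If N_k denotes the number of depth-≤k ground terms, the 5 constants give N_0 = 5, and each function symbol of arity r contributes N_{k-1}^r new terms at level k: N_k = 5 + N_{k-1}^2 + N_{k-1}.
N_0 = 5
N_1 = 5 + 5^2 + 5 = 35
Terms of depth exactly 1: N_1 − N_0 = 35 − 5 = 30.

30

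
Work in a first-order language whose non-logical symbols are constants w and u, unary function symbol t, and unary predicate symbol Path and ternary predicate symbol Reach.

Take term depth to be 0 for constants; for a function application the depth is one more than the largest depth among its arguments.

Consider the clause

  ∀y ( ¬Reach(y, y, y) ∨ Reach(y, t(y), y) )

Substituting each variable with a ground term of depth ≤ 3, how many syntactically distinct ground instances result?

8

Ground terms of depth ≤ 3:
  If N_k denotes the number of depth-≤k ground terms, the 2 constants give N_0 = 2, and each function symbol of arity r contributes N_{k-1}^r new terms at level k: N_k = 2 + N_{k-1}.
  N_0 = 2
  N_1 = 2 + 2 = 4
  N_2 = 2 + 4 = 6
  N_3 = 2 + 6 = 8
  Explicitly: w, u, t(w), t(u), t(t(w)), t(t(u)), t(t(t(w))), t(t(t(u))).
So there are 8 ground terms available for substitution.
There is 1 variable to instantiate (y),  occurring in at least one literal, so different choices give different ground instances.
Number of ground instances = 8.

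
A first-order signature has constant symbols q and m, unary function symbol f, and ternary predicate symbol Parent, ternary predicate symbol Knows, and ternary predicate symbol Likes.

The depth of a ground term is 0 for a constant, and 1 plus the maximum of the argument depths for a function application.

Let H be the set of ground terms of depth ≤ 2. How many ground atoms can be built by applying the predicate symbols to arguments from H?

648

First count ground terms of depth ≤ 2.
If N_k denotes the number of depth-≤k ground terms, the 2 constants give N_0 = 2, and each function symbol of arity r contributes N_{k-1}^r new terms at level k: N_k = 2 + N_{k-1}.
N_0 = 2
N_1 = 2 + 2 = 4
N_2 = 2 + 4 = 6
So |H| = 6.
A ground atom is a predicate applied to a tuple of terms from H, so the count is the sum over predicates of |H|^arity:
  Parent: 6^3 = 216;  Knows: 6^3 = 216;  Likes: 6^3 = 216
Total ground atoms: 216 + 216 + 216 = 648.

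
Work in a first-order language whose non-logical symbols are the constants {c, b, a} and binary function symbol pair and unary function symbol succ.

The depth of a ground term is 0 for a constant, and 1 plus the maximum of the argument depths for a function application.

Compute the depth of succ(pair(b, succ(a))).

3

depth(succ(a)) = 1 + depth(a) = 1 + 0 = 1
depth(pair(b, succ(a))) = 1 + max(0, 1) = 2
depth(succ(pair(b, succ(a)))) = 1 + depth(pair(b, succ(a))) = 1 + 2 = 3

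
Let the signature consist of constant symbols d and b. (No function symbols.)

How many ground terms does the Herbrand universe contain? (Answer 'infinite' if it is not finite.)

There are no function symbols, so every ground term is one of the 2 constants.
The Herbrand universe is {d, b}, which is finite with 2 elements.

2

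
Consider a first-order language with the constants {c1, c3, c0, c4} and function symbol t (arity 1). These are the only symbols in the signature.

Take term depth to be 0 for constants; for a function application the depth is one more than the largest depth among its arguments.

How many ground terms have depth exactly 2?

If N_k denotes the number of depth-≤k ground terms, the 4 constants give N_0 = 4, and each function symbol of arity r contributes N_{k-1}^r new terms at level k: N_k = 4 + N_{k-1}.
N_0 = 4
N_1 = 4 + 4 = 8
N_2 = 4 + 8 = 12
Terms of depth exactly 2: N_2 − N_1 = 12 − 8 = 4.

4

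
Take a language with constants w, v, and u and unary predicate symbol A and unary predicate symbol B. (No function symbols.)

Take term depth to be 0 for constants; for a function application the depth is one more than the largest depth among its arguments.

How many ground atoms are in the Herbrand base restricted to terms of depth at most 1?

First count ground terms of depth ≤ 1.
With no function symbols every ground term is a constant, so there are exactly 3 ground terms at every depth bound.
N_0 = 3
N_1 = 3
Explicitly: w, v, u.
So |H| = 3.
Each predicate of arity r yields |H|^r ground atoms (one per choice of an r-tuple from H):
  A: 3;  B: 3
Total ground atoms: 3 + 3 = 6.

6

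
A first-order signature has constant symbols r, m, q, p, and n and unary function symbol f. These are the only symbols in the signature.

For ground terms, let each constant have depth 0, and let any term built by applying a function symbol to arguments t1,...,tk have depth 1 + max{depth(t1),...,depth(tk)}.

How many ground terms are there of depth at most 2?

Count level by level. With function symbols f/1, the terms of depth ≤ k are the 5 constants together with each function applied to depth-≤(k−1) tuples, so N_k = 5 + N_{k-1}.
N_0 = 5
N_1 = 5 + 5 = 10
N_2 = 5 + 10 = 15

15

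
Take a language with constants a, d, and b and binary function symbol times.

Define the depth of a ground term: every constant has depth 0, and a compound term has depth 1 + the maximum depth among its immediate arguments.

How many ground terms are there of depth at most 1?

12

If N_k denotes the number of depth-≤k ground terms, the 3 constants give N_0 = 3, and each function symbol of arity r contributes N_{k-1}^r new terms at level k: N_k = 3 + N_{k-1}^2.
N_0 = 3
N_1 = 3 + 3^2 = 12
Explicitly: a, d, b, times(a, a), times(a, d), times(a, b), times(d, a), times(d, d), times(d, b), times(b, a), times(b, d), times(b, b).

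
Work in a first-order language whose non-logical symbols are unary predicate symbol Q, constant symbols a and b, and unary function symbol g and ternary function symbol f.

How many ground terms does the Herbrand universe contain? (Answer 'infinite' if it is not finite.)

The signature has at least one function symbol (g, arity 1) and at least one constant (a).
Iterating g gives infinitely many distinct ground terms: a, g(a), g(g(a)), ...
So the Herbrand universe is infinite.

infinite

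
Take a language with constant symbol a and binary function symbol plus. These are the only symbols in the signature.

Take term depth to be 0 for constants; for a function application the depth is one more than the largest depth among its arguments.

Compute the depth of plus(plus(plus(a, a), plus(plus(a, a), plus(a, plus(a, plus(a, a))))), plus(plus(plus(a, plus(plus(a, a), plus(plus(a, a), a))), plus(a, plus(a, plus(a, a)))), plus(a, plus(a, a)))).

7

depth(plus(a, a)) = 1 + max(0, 0) = 1
depth(plus(a, plus(a, a))) = 1 + max(0, 1) = 2
depth(plus(a, plus(a, plus(a, a)))) = 1 + max(0, 2) = 3
depth(plus(plus(a, a), plus(a, plus(a, plus(a, a))))) = 1 + max(1, 3) = 4
depth(plus(plus(a, a), plus(plus(a, a), plus(a, plus(a, plus(a, a)))))) = 1 + max(1, 4) = 5
depth(plus(plus(a, a), a)) = 1 + max(1, 0) = 2
depth(plus(plus(a, a), plus(plus(a, a), a))) = 1 + max(1, 2) = 3
depth(plus(a, plus(plus(a, a), plus(plus(a, a), a)))) = 1 + max(0, 3) = 4
depth(plus(plus(a, plus(plus(a, a), plus(plus(a, a), a))), plus(a, plus(a, plus(a, a))))) = 1 + max(4, 3) = 5
depth(plus(plus(plus(a, plus(plus(a, a), plus(plus(a, a), a))), plus(a, plus(a, plus(a, a)))), plus(a, plus(a, a)))) = 1 + max(5, 2) = 6
depth(plus(plus(plus(a, a), plus(plus(a, a), plus(a, plus(a, plus(a, a))))), plus(plus(plus(a, plus(plus(a, a), plus(plus(a, a), a))), plus(a, plus(a, plus(a, a)))), plus(a, plus(a, a))))) = 1 + max(5, 6) = 7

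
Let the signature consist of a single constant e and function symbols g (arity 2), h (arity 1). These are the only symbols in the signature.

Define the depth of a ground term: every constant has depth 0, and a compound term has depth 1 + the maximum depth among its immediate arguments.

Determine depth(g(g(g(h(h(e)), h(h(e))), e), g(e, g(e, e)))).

5

depth(h(e)) = 1 + depth(e) = 1 + 0 = 1
depth(h(h(e))) = 1 + depth(h(e)) = 1 + 1 = 2
depth(g(h(h(e)), h(h(e)))) = 1 + max(2, 2) = 3
depth(g(g(h(h(e)), h(h(e))), e)) = 1 + max(3, 0) = 4
depth(g(e, e)) = 1 + max(0, 0) = 1
depth(g(e, g(e, e))) = 1 + max(0, 1) = 2
depth(g(g(g(h(h(e)), h(h(e))), e), g(e, g(e, e)))) = 1 + max(4, 2) = 5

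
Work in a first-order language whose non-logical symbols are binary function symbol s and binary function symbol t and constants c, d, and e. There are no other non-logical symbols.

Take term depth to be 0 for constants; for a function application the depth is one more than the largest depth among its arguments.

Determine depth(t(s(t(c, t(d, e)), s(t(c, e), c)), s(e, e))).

depth(t(d, e)) = 1 + max(0, 0) = 1
depth(t(c, t(d, e))) = 1 + max(0, 1) = 2
depth(t(c, e)) = 1 + max(0, 0) = 1
depth(s(t(c, e), c)) = 1 + max(1, 0) = 2
depth(s(t(c, t(d, e)), s(t(c, e), c))) = 1 + max(2, 2) = 3
depth(s(e, e)) = 1 + max(0, 0) = 1
depth(t(s(t(c, t(d, e)), s(t(c, e), c)), s(e, e))) = 1 + max(3, 1) = 4

4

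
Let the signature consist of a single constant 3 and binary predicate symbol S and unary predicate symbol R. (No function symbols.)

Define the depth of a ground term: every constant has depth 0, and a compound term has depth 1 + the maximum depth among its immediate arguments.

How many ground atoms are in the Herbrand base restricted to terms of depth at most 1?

2

First count ground terms of depth ≤ 1.
With no function symbols every ground term is a constant, so there is exactly 1 ground term at every depth bound.
N_0 = 1
N_1 = 1
Explicitly: 3.
So |H| = 1.
For each predicate symbol, the number of ground atoms is |H| raised to its arity; summing:
  S: 1^2 = 1;  R: 1
Total ground atoms: 1 + 1 = 2.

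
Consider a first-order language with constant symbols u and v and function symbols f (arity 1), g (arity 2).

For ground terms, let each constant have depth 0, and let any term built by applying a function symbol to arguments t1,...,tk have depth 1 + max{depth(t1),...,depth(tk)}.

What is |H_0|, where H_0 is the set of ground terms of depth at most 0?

2

Count level by level. With function symbols f/1, g/2, the terms of depth ≤ k are the 2 constants together with each function applied to depth-≤(k−1) tuples, so N_k = 2 + N_{k-1} + N_{k-1}^2.
N_0 = 2
Explicitly: u, v.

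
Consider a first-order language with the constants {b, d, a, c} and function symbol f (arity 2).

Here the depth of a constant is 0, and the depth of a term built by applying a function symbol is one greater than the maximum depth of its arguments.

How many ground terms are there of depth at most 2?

404

If N_k denotes the number of depth-≤k ground terms, the 4 constants give N_0 = 4, and each function symbol of arity r contributes N_{k-1}^r new terms at level k: N_k = 4 + N_{k-1}^2.
N_0 = 4
N_1 = 4 + 4^2 = 20
N_2 = 4 + 20^2 = 404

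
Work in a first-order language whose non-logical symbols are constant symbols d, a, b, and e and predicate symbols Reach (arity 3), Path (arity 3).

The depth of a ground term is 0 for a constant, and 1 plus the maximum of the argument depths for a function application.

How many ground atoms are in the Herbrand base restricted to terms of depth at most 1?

128

First count ground terms of depth ≤ 1.
With no function symbols every ground term is a constant, so there are exactly 4 ground terms at every depth bound.
N_0 = 4
N_1 = 4
Explicitly: d, a, b, e.
So |H| = 4.
For each predicate symbol, the number of ground atoms is |H| raised to its arity; summing:
  Reach: 4^3 = 64;  Path: 4^3 = 64
Total ground atoms: 64 + 64 = 128.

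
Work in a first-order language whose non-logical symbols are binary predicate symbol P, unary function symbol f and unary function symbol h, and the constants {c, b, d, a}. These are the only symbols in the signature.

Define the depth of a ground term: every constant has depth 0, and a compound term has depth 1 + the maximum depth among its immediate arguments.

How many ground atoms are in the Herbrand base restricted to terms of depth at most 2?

784

First count ground terms of depth ≤ 2.
Write N_k for the number of ground terms of depth ≤ k. A term of depth ≤ k is either a constant or a function symbol applied to arguments of depth ≤ k−1, so N_k = 4 + N_{k-1} + N_{k-1}.
N_0 = 4
N_1 = 4 + 4 + 4 = 12
N_2 = 4 + 12 + 12 = 28
So |H| = 28.
For each predicate symbol, the number of ground atoms is |H| raised to its arity; summing:
  P: 28^2 = 784
Total ground atoms: 784.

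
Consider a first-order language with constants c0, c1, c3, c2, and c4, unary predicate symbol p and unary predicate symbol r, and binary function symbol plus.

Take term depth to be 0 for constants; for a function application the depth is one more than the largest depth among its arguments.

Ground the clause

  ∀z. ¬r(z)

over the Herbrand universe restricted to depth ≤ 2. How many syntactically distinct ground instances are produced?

905

Ground terms of depth ≤ 2:
  If N_k denotes the number of depth-≤k ground terms, the 5 constants give N_0 = 5, and each function symbol of arity r contributes N_{k-1}^r new terms at level k: N_k = 5 + N_{k-1}^2.
  N_0 = 5
  N_1 = 5 + 5^2 = 30
  N_2 = 5 + 30^2 = 905
So there are 905 ground terms available for substitution.
The clause has 1 distinct variable (z), which appears in the body. In the free term algebra distinct substitutions yield syntactically distinct ground instances.
Number of ground instances = 905.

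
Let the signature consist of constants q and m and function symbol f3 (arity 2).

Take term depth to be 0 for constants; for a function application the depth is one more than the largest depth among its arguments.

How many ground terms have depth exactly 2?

32

Count level by level. With function symbols f3/2, the terms of depth ≤ k are the 2 constants together with each function applied to depth-≤(k−1) tuples, so N_k = 2 + N_{k-1}^2.
N_0 = 2
N_1 = 2 + 2^2 = 6
N_2 = 2 + 6^2 = 38
Terms of depth exactly 2: N_2 − N_1 = 38 − 6 = 32.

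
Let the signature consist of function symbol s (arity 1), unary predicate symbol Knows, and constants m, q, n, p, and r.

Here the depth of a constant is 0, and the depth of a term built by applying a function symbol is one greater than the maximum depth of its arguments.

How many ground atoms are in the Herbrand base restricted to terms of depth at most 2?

First count ground terms of depth ≤ 2.
If N_k denotes the number of depth-≤k ground terms, the 5 constants give N_0 = 5, and each function symbol of arity r contributes N_{k-1}^r new terms at level k: N_k = 5 + N_{k-1}.
N_0 = 5
N_1 = 5 + 5 = 10
N_2 = 5 + 10 = 15
So |H| = 15.
For each predicate symbol, the number of ground atoms is |H| raised to its arity; summing:
  Knows: 15
Total ground atoms: 15.

15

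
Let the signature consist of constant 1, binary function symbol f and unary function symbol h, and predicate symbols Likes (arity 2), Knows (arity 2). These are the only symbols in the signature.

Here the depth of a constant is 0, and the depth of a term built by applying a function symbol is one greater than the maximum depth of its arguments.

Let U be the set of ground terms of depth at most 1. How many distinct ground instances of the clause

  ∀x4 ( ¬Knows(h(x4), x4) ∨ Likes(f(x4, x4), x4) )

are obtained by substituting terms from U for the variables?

Ground terms of depth ≤ 1:
  If N_k denotes the number of depth-≤k ground terms, the 1 constant gives N_0 = 1, and each function symbol of arity r contributes N_{k-1}^r new terms at level k: N_k = 1 + N_{k-1}^2 + N_{k-1}.
  N_0 = 1
  N_1 = 1 + 1^2 + 1 = 3
So there are 3 ground terms available for substitution.
The clause has 1 distinct variable (x4), which appears in the body. In the free term algebra distinct substitutions yield syntactically distinct ground instances.
Number of ground instances = 3.

3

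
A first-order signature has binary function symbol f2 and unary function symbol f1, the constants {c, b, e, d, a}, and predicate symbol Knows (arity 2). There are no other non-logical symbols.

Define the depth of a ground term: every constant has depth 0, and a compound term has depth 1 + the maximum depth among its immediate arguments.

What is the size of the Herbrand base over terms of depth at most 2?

First count ground terms of depth ≤ 2.
If N_k denotes the number of depth-≤k ground terms, the 5 constants give N_0 = 5, and each function symbol of arity r contributes N_{k-1}^r new terms at level k: N_k = 5 + N_{k-1}^2 + N_{k-1}.
N_0 = 5
N_1 = 5 + 5^2 + 5 = 35
N_2 = 5 + 35^2 + 35 = 1265
So |H| = 1265.
Each predicate of arity r yields |H|^r ground atoms (one per choice of an r-tuple from H):
  Knows: 1265^2 = 1600225
Total ground atoms: 1600225.

1600225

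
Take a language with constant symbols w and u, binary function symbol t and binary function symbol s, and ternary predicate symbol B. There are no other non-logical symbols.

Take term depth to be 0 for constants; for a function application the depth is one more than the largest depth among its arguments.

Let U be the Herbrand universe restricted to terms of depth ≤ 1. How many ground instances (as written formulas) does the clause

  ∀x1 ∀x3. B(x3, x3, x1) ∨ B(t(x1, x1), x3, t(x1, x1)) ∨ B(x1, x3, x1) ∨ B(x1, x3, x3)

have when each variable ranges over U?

Ground terms of depth ≤ 1:
  If N_k denotes the number of depth-≤k ground terms, the 2 constants give N_0 = 2, and each function symbol of arity r contributes N_{k-1}^r new terms at level k: N_k = 2 + N_{k-1}^2 + N_{k-1}^2.
  N_0 = 2
  N_1 = 2 + 2^2 + 2^2 = 10
  Explicitly: w, u, t(w, w), t(w, u), t(u, w), t(u, u), s(w, w), s(w, u), s(u, w), s(u, u).
So there are 10 ground terms available for substitution.
The clause has 2 distinct variables (x1, x3), each appearing in the body. In the free term algebra distinct substitutions yield syntactically distinct ground instances.
Number of ground instances = 10^2 = 100.

100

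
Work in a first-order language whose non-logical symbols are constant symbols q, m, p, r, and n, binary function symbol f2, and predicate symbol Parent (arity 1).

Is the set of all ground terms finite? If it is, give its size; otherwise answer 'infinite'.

The signature has at least one function symbol (f2, arity 2) and at least one constant (q).
Iterating f2 gives infinitely many distinct ground terms: q, f2(q, q), f2(f2(q, q), f2(q, q)), ...
So the Herbrand universe is infinite.

infinite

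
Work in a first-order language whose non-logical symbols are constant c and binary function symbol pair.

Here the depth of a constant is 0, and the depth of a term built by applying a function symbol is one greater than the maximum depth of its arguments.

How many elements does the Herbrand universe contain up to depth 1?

2

Count level by level. With function symbols pair/2, the terms of depth ≤ k are the 1 constant together with each function applied to depth-≤(k−1) tuples, so N_k = 1 + N_{k-1}^2.
N_0 = 1
N_1 = 1 + 1^2 = 2
Explicitly: c, pair(c, c).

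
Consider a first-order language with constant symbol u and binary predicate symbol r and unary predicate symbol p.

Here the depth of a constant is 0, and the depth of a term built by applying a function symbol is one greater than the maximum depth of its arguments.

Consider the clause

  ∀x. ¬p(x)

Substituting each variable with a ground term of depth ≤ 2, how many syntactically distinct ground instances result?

Ground terms of depth ≤ 2:
  With no function symbols every ground term is a constant, so there is exactly 1 ground term at every depth bound.
  N_0 = 1
  N_1 = 1
  N_2 = 1
  Explicitly: u.
So there is exactly 1 ground term available for substitution.
The body mentions the single quantified variable x; since ground terms form a free algebra, no two substitutions collapse to the same formula.
Number of ground instances = 1.

1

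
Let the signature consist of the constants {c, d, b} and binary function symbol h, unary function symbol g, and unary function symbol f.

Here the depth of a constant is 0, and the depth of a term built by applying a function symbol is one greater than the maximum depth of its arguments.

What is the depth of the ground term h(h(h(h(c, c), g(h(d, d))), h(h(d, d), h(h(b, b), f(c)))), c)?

5

depth(h(c, c)) = 1 + max(0, 0) = 1
depth(h(d, d)) = 1 + max(0, 0) = 1
depth(g(h(d, d))) = 1 + depth(h(d, d)) = 1 + 1 = 2
depth(h(h(c, c), g(h(d, d)))) = 1 + max(1, 2) = 3
depth(h(b, b)) = 1 + max(0, 0) = 1
depth(f(c)) = 1 + depth(c) = 1 + 0 = 1
depth(h(h(b, b), f(c))) = 1 + max(1, 1) = 2
depth(h(h(d, d), h(h(b, b), f(c)))) = 1 + max(1, 2) = 3
depth(h(h(h(c, c), g(h(d, d))), h(h(d, d), h(h(b, b), f(c))))) = 1 + max(3, 3) = 4
depth(h(h(h(h(c, c), g(h(d, d))), h(h(d, d), h(h(b, b), f(c)))), c)) = 1 + max(4, 0) = 5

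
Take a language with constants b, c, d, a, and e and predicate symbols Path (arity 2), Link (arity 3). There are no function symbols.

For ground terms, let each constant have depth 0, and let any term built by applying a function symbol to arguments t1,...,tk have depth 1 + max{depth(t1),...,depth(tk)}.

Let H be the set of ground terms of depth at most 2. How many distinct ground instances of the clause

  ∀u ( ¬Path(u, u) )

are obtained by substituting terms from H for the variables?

Ground terms of depth ≤ 2:
  With no function symbols every ground term is a constant, so there are exactly 5 ground terms at every depth bound.
  N_0 = 5
  N_1 = 5
  N_2 = 5
  Explicitly: b, c, d, a, e.
So there are 5 ground terms available for substitution.
The body mentions the single quantified variable u; since ground terms form a free algebra, no two substitutions collapse to the same formula.
Number of ground instances = 5.

5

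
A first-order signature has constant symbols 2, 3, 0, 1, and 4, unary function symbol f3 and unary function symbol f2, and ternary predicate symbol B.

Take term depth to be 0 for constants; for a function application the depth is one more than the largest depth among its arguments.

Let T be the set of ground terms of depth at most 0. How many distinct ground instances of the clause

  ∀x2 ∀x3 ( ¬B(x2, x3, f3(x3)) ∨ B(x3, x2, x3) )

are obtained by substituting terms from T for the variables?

Ground terms of depth ≤ 0:
  Count level by level. With function symbols f3/1, f2/1, the terms of depth ≤ k are the 5 constants together with each function applied to depth-≤(k−1) tuples, so N_k = 5 + N_{k-1} + N_{k-1}.
  N_0 = 5
  Explicitly: 2, 3, 0, 1, 4.
So there are 5 ground terms available for substitution.
The clause has 2 distinct variables (x2, x3), each appearing in the body. In the free term algebra distinct substitutions yield syntactically distinct ground instances.
Number of ground instances = 5^2 = 25.

25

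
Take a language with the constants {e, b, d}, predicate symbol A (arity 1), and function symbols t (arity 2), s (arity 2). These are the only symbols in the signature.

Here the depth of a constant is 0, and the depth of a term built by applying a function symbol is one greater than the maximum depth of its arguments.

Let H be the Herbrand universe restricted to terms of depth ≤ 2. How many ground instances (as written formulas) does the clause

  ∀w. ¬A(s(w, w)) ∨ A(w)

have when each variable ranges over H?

Ground terms of depth ≤ 2:
  Let N_k = |{terms of depth ≤ k}|. Then N_0 = 3 and N_k = 3 + N_{k-1}^2 + N_{k-1}^2 for k ≥ 1 (one summand per function symbol, arity giving the exponent).
  N_0 = 3
  N_1 = 3 + 3^2 + 3^2 = 21
  N_2 = 3 + 21^2 + 21^2 = 885
So there are 885 ground terms available for substitution.
There is 1 variable to instantiate (w),  occurring in at least one literal, so different choices give different ground instances.
Number of ground instances = 885.

885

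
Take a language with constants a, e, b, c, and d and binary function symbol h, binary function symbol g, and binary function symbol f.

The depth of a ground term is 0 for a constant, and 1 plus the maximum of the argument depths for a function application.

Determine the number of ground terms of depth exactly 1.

Let N_k = |{terms of depth ≤ k}|. Then N_0 = 5 and N_k = 5 + N_{k-1}^2 + N_{k-1}^2 + N_{k-1}^2 for k ≥ 1 (one summand per function symbol, arity giving the exponent).
N_0 = 5
N_1 = 5 + 5^2 + 5^2 + 5^2 = 80
Terms of depth exactly 1: N_1 − N_0 = 80 − 5 = 75.

75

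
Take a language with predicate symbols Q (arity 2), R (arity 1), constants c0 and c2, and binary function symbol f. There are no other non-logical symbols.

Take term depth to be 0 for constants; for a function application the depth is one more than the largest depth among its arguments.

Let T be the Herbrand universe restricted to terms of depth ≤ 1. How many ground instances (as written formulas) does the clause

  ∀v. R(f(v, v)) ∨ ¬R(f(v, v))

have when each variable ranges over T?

6

Ground terms of depth ≤ 1:
  Let N_k count ground terms of depth at most k. Each non-constant term of depth ≤ k is some function symbol applied to depth-≤(k−1) arguments, giving N_k = 2 + N_{k-1}^2.
  N_0 = 2
  N_1 = 2 + 2^2 = 6
So there are 6 ground terms available for substitution.
The variable v ranges independently over the available ground terms, and distinct assignments produce distinct instances.
Number of ground instances = 6.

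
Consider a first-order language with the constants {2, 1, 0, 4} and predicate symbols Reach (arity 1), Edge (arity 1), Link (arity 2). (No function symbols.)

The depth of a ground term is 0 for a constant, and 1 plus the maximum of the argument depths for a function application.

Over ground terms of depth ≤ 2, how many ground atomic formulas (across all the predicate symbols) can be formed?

First count ground terms of depth ≤ 2.
With no function symbols every ground term is a constant, so there are exactly 4 ground terms at every depth bound.
N_0 = 4
N_1 = 4
N_2 = 4
Explicitly: 2, 1, 0, 4.
So |H| = 4.
A ground atom is a predicate applied to a tuple of terms from H, so the count is the sum over predicates of |H|^arity:
  Reach: 4;  Edge: 4;  Link: 4^2 = 16
Total ground atoms: 4 + 4 + 16 = 24.

24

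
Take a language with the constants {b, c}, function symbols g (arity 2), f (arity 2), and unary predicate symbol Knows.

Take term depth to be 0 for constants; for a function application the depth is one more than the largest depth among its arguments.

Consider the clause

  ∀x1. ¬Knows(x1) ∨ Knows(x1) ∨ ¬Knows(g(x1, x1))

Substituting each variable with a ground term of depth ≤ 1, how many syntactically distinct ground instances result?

Ground terms of depth ≤ 1:
  Let N_k = |{terms of depth ≤ k}|. Then N_0 = 2 and N_k = 2 + N_{k-1}^2 + N_{k-1}^2 for k ≥ 1 (one summand per function symbol, arity giving the exponent).
  N_0 = 2
  N_1 = 2 + 2^2 + 2^2 = 10
  Explicitly: b, c, g(b, b), g(b, c), g(c, b), g(c, c), f(b, b), f(b, c), f(c, b), f(c, c).
So there are 10 ground terms available for substitution.
There is 1 variable to instantiate (x1),  occurring in at least one literal, so different choices give different ground instances.
Number of ground instances = 10.

10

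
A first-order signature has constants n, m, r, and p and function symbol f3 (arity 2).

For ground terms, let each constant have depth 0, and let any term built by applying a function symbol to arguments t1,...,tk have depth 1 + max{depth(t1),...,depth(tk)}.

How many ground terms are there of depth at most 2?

Let N_k count ground terms of depth at most k. Each non-constant term of depth ≤ k is some function symbol applied to depth-≤(k−1) arguments, giving N_k = 4 + N_{k-1}^2.
N_0 = 4
N_1 = 4 + 4^2 = 20
N_2 = 4 + 20^2 = 404

404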